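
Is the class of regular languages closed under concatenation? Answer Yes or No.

If R₁ and R₂ are regular expressions for the two languages then R₁R₂ denotes L₁L₂; on automata, add ε-moves from every accepting state of an NFA for L₁ to the start state of an NFA for L₂ and keep only the second machine's accepting states.
So the regular languages are closed under concatenation.

Yes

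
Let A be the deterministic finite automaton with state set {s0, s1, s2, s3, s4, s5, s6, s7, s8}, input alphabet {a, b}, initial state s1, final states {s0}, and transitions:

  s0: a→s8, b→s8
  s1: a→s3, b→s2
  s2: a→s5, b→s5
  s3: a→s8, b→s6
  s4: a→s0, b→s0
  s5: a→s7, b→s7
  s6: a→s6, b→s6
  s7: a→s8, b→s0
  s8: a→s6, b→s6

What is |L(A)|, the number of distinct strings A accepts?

4

The useful subgraph on states {s0, s1, s2, s5, s7} is acyclic, so L(A) is finite; the longest accepting path visits 5 useful states, giving maximum string length 4.
Counting accepting paths from s1 by length: 4 of length 4. Total 4.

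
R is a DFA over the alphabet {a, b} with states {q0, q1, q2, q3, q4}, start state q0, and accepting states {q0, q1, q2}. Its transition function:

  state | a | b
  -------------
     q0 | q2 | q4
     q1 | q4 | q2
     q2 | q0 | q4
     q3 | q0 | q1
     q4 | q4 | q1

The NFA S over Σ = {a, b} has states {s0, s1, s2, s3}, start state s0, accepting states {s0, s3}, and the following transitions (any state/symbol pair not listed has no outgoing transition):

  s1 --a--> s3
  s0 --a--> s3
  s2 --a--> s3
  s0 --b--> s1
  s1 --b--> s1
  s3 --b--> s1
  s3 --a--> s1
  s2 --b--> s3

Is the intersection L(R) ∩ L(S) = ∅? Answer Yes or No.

The empty string ε is accepted by both R and S.
Hence L(R) ∩ L(S) ≠ ∅.

No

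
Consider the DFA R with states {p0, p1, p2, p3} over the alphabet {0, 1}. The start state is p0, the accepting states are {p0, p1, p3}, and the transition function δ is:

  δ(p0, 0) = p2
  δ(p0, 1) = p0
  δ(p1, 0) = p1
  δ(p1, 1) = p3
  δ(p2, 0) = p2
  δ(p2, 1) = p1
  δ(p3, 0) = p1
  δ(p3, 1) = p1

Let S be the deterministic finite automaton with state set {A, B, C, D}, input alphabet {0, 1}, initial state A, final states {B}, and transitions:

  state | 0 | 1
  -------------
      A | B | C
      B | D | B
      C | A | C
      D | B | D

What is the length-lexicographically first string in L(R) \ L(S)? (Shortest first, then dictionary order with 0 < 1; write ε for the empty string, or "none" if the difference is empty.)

ε

The empty string ε is accepted by R but not by S.
Since ε is the unique shortest string, it is the required witness.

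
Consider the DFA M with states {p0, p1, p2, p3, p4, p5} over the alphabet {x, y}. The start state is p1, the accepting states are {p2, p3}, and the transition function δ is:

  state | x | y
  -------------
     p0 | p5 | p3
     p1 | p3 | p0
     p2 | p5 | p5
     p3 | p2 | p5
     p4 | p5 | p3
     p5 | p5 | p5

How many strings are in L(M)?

The useful subgraph on states {p0, p1, p2, p3} is acyclic, so L(M) is finite; the longest accepting path visits 4 useful states, giving maximum string length 3.
Counting accepting paths from p1 by length: 1 of length 1, 2 of length 2, 1 of length 3. Total 4.

4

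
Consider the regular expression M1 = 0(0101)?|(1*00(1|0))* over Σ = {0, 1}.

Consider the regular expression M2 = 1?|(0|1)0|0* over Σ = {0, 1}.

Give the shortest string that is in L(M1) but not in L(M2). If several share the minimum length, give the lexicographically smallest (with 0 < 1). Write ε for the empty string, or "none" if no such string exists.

The string 001 is accepted by M1 but not by M2.
No shorter string lies in the difference, and 001 is the lexicographically first length-3 string in L(M1) \ L(M2).

001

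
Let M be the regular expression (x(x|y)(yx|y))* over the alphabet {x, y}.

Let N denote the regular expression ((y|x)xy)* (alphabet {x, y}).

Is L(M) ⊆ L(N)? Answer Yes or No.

The string xyy is in L(M) but not in L(N).
So L(M) ⊄ L(N).

No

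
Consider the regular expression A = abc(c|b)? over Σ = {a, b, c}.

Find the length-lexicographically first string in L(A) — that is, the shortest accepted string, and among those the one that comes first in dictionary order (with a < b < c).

abc

By inspection of the expression, no string of length less than 3 matches, and abc is the lexicographically first match of length 3.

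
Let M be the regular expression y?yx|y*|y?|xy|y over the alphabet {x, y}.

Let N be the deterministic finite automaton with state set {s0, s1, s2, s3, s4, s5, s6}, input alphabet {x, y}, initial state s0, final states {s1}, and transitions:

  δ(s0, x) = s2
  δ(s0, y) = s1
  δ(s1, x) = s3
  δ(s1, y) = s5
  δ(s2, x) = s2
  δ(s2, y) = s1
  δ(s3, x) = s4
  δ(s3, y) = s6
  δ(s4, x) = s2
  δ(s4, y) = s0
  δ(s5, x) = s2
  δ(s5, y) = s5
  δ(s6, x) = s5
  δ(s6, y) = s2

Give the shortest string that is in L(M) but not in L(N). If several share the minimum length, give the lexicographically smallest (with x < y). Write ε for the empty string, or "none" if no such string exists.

The empty string ε is accepted by M but not by N.
Since ε is the unique shortest string, it is the required witness.

ε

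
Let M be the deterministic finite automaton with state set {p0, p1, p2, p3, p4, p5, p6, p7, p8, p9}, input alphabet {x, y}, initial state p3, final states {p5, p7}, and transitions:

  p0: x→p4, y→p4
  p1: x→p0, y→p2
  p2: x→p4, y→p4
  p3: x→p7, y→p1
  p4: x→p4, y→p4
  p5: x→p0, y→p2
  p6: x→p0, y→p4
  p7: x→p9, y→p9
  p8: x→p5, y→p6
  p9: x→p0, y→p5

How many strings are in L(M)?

3

The useful subgraph on states {p3, p5, p7, p9} is acyclic, so L(M) is finite; the longest accepting path visits 4 useful states, giving maximum string length 3.
Counting accepting paths from p3 by length: 1 of length 1, 2 of length 3. Total 3.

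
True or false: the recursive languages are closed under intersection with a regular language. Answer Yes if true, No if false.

A regular language is decidable (simulate its DFA), so run that check and the decider for L and accept iff both accept; everything halts.
So the recursive languages are closed under intersection with a regular language.

Yes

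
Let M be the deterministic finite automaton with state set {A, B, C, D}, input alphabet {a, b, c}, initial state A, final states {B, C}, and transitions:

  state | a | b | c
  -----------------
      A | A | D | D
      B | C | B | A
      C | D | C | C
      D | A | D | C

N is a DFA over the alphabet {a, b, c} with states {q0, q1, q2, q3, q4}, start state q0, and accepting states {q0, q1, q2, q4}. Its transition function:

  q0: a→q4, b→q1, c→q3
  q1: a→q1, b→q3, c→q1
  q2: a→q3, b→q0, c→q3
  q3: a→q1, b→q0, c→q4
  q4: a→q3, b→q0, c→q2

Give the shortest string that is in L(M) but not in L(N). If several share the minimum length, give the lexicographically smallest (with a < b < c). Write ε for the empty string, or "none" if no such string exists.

The string abc is accepted by M but not by N.
No shorter string lies in the difference, and abc is the lexicographically first length-3 string in L(M) \ L(N).

abc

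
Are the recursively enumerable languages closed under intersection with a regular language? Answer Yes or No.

Yes

First check the input against a DFA for the regular language; if it passes, run the recogniser for L and accept when it does.
So the recursively enumerable languages are closed under intersection with a regular language.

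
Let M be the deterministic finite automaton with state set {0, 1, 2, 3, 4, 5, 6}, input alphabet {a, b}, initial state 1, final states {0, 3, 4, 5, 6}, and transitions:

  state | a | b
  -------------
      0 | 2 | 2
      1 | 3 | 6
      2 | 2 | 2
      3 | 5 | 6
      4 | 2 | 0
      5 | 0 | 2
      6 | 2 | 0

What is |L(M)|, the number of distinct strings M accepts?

7

The useful subgraph on states {0, 1, 3, 5, 6} is acyclic, so L(M) is finite; the longest accepting path visits 4 useful states, giving maximum string length 3.
Counting accepting paths from 1 by length: 2 of length 1, 3 of length 2, 2 of length 3. Total 7.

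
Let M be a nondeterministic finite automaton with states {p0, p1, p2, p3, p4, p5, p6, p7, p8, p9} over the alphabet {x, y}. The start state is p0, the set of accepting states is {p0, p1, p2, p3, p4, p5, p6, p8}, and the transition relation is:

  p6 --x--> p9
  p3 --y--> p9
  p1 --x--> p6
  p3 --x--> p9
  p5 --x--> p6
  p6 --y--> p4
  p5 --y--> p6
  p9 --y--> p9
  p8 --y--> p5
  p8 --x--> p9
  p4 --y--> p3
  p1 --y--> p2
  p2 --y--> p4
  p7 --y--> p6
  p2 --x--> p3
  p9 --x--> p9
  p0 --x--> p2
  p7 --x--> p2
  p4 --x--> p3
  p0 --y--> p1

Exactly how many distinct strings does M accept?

The useful subgraph on states {p0, p1, p2, p3, p4, p6} is acyclic, so L(M) is finite; the longest accepting path visits 5 useful states, giving maximum string length 4.
Counting accepting paths from p0 by length: 1 of length 0, 2 of length 1, 4 of length 2, 5 of length 3, 4 of length 4. Total 16.

16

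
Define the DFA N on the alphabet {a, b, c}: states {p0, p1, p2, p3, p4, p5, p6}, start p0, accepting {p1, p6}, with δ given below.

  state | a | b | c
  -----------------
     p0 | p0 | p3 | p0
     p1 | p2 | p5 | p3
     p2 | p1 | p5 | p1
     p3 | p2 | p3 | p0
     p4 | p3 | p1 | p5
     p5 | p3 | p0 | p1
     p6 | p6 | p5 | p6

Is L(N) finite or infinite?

State p0 is reachable from the start and can reach an accepting state, and it lies on the cycle p0 → p0.
Traversing that cycle any number of times yields accepted strings of unbounded length, so the language is infinite.

infinite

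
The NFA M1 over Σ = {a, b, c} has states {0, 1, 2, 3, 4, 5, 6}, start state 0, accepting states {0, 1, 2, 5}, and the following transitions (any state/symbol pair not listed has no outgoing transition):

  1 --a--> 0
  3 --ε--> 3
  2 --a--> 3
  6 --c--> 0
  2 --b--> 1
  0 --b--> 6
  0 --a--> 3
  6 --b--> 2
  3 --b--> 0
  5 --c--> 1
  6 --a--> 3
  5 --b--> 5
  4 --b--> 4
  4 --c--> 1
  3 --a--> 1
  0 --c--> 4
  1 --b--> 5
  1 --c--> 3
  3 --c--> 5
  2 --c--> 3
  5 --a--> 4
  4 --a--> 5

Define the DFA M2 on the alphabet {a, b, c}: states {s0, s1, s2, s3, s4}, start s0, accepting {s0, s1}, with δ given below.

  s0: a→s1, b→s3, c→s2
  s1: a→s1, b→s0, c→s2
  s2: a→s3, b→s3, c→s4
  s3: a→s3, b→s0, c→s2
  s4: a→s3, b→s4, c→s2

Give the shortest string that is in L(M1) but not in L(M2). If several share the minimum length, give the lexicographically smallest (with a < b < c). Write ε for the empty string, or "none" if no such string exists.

The string ac is accepted by M1 but not by M2.
No shorter string lies in the difference, and ac is the lexicographically first length-2 string in L(M1) \ L(M2).

ac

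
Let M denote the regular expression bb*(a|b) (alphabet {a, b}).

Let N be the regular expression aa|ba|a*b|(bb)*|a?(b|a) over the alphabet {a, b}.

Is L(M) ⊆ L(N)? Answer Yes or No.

The string bba is in L(M) but not in L(N).
So L(M) ⊄ L(N).

No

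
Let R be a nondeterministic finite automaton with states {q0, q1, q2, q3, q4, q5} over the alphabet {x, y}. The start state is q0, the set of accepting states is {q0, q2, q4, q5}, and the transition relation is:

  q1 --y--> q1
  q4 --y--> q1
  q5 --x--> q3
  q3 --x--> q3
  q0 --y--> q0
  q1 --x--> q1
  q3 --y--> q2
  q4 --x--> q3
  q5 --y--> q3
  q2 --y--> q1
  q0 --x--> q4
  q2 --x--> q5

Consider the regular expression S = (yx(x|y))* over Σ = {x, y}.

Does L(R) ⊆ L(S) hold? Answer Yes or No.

No

The string x is in L(R) but not in L(S).
So L(R) ⊄ L(S).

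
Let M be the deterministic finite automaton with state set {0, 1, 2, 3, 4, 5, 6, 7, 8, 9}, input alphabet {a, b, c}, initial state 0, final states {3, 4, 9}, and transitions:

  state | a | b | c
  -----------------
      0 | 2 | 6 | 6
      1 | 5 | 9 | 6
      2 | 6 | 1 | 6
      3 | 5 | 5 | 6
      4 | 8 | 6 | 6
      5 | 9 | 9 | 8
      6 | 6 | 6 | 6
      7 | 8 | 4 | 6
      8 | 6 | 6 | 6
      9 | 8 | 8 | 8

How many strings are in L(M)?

The useful subgraph on states {0, 1, 2, 5, 9} is acyclic, so L(M) is finite; the longest accepting path visits 5 useful states, giving maximum string length 4.
Counting accepting paths from 0 by length: 1 of length 3, 2 of length 4. Total 3.

3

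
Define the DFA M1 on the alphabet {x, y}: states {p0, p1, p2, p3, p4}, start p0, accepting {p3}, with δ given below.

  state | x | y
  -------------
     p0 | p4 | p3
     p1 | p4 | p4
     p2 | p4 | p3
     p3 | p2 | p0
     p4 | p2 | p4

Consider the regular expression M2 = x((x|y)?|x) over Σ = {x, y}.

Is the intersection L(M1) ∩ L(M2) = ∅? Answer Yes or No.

Converting the expression M2 to a DFA (subset construction, then merging equivalent states) gives the minimal DFA with states {r0, r1, r2, r3}, start state r0, accepting states {r1, r3} and transitions r0: x→r1, y→r2; r1: x→r3, y→r3; r2: x→r2, y→r2; r3: x→r2, y→r2.
Exploring the product automaton M1 × M2 from the start pair (p0, r0), following both machines on each input symbol, reaches 8 state pairs: (p0, r0), (p4, r1), (p3, r2), (p2, r3), (p4, r3), (p2, r2), (p0, r2), (p4, r2).
M1 accepts in {p3} and M2 accepts in {r1, r3}; no reachable pair has both components accepting, so no string drives both machines to acceptance simultaneously and L(M1) ∩ L(M2) = ∅.
So no string is accepted by both, and the intersection is empty.

Yes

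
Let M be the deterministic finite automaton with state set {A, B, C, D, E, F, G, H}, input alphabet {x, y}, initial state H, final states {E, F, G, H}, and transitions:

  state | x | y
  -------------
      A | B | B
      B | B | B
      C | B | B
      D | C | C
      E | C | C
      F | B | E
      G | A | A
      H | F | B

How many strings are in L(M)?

3

The useful subgraph on states {E, F, H} is acyclic, so L(M) is finite; the longest accepting path visits 3 useful states, giving maximum string length 2.
Counting accepting paths from H by length: 1 of length 0, 1 of length 1, 1 of length 2. Total 3.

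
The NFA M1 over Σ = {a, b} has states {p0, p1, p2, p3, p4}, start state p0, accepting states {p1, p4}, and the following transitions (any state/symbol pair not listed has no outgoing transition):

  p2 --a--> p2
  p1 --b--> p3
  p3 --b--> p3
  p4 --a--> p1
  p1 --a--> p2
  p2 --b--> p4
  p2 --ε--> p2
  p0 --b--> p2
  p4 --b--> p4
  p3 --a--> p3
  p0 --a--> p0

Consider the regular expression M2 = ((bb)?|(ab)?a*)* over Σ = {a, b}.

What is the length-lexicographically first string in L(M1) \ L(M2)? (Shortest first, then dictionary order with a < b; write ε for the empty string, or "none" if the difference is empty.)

bab

The string bab is accepted by M1 but not by M2.
No shorter string lies in the difference, and bab is the lexicographically first length-3 string in L(M1) \ L(M2).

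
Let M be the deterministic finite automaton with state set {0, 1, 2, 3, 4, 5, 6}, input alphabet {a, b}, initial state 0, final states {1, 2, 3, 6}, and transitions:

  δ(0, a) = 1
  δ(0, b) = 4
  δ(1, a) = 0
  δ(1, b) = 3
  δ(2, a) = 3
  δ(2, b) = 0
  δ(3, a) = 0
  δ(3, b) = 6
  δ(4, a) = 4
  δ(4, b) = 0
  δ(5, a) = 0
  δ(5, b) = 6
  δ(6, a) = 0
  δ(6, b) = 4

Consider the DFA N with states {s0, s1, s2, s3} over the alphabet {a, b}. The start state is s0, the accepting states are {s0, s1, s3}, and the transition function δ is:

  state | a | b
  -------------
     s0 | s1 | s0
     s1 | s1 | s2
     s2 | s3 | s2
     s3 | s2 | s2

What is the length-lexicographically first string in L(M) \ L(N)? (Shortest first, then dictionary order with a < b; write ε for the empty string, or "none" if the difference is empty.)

The string ab is accepted by M but not by N.
No shorter string lies in the difference, and ab is the lexicographically first length-2 string in L(M) \ L(N).

ab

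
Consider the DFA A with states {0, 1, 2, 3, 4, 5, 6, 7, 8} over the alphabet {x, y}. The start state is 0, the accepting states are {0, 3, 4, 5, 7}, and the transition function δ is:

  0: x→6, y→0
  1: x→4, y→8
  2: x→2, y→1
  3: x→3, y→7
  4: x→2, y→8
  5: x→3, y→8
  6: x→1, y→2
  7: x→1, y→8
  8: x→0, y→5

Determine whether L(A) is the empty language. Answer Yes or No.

No

The empty string ε is accepted: the run 0 ends in the accepting state 0.
Since at least one string is accepted, L(A) is not empty.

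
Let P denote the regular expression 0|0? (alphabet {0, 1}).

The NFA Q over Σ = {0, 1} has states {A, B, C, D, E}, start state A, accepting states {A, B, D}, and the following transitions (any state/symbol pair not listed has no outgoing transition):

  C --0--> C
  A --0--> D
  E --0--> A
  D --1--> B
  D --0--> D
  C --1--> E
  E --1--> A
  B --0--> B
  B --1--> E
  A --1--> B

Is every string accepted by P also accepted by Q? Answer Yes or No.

Converting the expression P to a DFA (subset construction, then merging equivalent states) gives the minimal DFA with states {p0, p1, p2}, start state p0, accepting states {p0, p1} and transitions p0: 0→p1, 1→p2; p1: 0→p2, 1→p2; p2: 0→p2, 1→p2.
Exploring the product automaton P × Q from the start pair (p0, A), following both machines on each input symbol, reaches 6 state pairs: (p0, A), (p1, D), (p2, B), (p2, D), (p2, E), (p2, A).
P accepts in {p0, p1} and Q accepts in {A, B, D}. The reachable pairs whose P-component is accepting are (p0, A), (p1, D); in each of them the Q-component is accepting too, so the product for L(P) \ L(Q) (P-component accepting, Q-component rejecting) has no reachable accepting pair and the difference is empty.
Hence every string in L(P) is also in L(Q).

Yes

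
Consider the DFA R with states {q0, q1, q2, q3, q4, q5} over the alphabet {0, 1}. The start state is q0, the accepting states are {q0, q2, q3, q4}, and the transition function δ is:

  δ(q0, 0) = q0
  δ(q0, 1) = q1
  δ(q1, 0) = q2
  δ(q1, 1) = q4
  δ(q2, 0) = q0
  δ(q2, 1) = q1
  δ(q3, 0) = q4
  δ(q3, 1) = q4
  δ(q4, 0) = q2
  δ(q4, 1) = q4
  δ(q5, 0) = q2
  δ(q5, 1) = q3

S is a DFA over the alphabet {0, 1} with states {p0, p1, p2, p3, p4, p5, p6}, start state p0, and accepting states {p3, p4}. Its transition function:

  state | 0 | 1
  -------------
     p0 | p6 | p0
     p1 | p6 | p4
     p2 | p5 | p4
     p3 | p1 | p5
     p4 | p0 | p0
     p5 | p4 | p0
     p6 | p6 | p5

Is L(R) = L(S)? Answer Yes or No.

No

The empty string ε is accepted by R but rejected by S.
So L(R) ≠ L(S).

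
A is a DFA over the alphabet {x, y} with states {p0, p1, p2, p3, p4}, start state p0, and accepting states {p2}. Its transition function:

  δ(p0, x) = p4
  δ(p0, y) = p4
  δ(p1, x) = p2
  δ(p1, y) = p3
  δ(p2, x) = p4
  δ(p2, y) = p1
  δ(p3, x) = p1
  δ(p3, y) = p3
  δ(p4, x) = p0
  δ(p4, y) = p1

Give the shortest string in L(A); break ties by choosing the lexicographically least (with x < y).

xyx

A breadth-first search from p0 reaches an accepting state first via the path p0 → p4 → p1 → p2 on input xyx.
No string of length < 3 is accepted (BFS exhausts all shorter strings without reaching an accepting state), and xyx is the lexicographically least accepting string of length 3.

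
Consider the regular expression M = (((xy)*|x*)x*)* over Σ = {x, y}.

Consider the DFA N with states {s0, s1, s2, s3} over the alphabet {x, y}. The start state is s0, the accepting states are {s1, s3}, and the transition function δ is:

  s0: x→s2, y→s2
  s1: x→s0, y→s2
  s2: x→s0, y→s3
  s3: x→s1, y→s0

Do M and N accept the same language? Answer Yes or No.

No

The empty string ε is accepted by M but rejected by N.
So L(M) ≠ L(N).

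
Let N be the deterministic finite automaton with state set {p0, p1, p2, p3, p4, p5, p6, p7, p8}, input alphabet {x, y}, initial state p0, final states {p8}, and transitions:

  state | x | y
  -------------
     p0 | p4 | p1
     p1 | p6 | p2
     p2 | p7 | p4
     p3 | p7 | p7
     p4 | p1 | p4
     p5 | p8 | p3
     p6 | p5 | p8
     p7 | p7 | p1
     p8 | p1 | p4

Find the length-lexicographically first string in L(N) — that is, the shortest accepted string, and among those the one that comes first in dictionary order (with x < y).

A breadth-first search from p0 reaches an accepting state first via the path p0 → p1 → p6 → p8 on input yxy.
No string of length < 3 is accepted (BFS exhausts all shorter strings without reaching an accepting state), and yxy is the lexicographically least accepting string of length 3.

yxy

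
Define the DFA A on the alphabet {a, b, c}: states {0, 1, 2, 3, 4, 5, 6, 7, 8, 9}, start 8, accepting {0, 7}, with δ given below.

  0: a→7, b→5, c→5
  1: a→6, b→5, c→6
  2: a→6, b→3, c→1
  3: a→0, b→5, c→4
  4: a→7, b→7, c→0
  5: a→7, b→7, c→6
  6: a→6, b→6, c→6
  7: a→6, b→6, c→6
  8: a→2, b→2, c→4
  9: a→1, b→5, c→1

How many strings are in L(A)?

The useful subgraph on states {0, 1, 2, 3, 4, 5, 7, 8} is acyclic, so L(A) is finite; the longest accepting path visits 7 useful states, giving maximum string length 6.
Counting accepting paths from 8 by length: 3 of length 2, 3 of length 3, 20 of length 4, 10 of length 5, 8 of length 6. Total 44.

44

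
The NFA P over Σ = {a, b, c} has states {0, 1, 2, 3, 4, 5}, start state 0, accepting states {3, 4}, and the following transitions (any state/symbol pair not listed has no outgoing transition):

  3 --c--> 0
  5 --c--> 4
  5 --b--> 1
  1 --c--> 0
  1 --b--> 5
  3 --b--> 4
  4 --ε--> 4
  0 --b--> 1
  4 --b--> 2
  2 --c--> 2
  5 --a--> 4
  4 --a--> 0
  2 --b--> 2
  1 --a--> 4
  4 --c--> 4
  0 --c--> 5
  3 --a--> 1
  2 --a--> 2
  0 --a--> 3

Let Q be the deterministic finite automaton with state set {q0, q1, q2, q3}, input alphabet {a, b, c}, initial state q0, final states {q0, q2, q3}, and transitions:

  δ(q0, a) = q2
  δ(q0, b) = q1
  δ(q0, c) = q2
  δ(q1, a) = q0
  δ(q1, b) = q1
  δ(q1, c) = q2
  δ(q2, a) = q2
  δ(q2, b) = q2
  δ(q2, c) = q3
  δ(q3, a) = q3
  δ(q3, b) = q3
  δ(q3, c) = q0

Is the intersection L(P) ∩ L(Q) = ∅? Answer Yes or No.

No

The string a is accepted by both P and Q.
Hence L(P) ∩ L(Q) ≠ ∅.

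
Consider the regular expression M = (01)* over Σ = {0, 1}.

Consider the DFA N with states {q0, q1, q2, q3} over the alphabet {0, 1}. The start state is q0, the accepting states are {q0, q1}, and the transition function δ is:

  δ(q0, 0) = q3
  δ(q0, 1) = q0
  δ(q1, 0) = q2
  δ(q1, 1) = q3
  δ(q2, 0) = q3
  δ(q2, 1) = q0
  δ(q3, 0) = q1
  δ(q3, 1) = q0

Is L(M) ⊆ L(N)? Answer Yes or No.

Yes

Converting the expression M to a DFA (subset construction, then merging equivalent states) gives the minimal DFA with states {m0, m1, m2}, start state m0, accepting states {m0} and transitions m0: 0→m1, 1→m2; m1: 0→m2, 1→m0; m2: 0→m2, 1→m2.
Exploring the product automaton M × N from the start pair (m0, q0), following both machines on each input symbol, reaches 6 state pairs: (m0, q0), (m1, q3), (m2, q0), (m2, q1), (m2, q3), (m2, q2).
M accepts in {m0} and N accepts in {q0, q1}. The reachable pairs whose M-component is accepting are (m0, q0); in each of them the N-component is accepting too, so the product for L(M) \ L(N) (M-component accepting, N-component rejecting) has no reachable accepting pair and the difference is empty.
Hence every string in L(M) is also in L(N).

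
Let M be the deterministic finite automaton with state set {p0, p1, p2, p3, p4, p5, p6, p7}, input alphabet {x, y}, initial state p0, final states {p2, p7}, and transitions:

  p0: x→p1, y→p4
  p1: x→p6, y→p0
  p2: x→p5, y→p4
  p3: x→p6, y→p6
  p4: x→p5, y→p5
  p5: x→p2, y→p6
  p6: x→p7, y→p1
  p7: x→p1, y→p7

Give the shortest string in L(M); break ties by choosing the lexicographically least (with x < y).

xxx

A breadth-first search from p0 reaches an accepting state first via the path p0 → p1 → p6 → p7 on input xxx.
No string of length < 3 is accepted (BFS exhausts all shorter strings without reaching an accepting state), and xxx is the lexicographically least accepting string of length 3.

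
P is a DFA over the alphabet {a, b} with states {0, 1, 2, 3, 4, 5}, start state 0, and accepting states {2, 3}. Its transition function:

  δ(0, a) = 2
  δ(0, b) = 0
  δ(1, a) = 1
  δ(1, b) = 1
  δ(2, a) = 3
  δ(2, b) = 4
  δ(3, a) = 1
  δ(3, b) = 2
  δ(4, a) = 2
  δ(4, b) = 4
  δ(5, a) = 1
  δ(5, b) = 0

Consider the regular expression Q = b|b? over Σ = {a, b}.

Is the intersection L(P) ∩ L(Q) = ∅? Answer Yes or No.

Yes

Converting the expression Q to a DFA (subset construction, then merging equivalent states) gives the minimal DFA with states {q0, q1, q2}, start state q0, accepting states {q0, q2} and transitions q0: a→q1, b→q2; q1: a→q1, b→q1; q2: a→q1, b→q1.
Exploring the product automaton P × Q from the start pair (0, q0), following both machines on each input symbol, reaches 7 state pairs: (0, q0), (2, q1), (0, q2), (3, q1), (4, q1), (0, q1), (1, q1).
P accepts in {2, 3} and Q accepts in {q0, q2}; no reachable pair has both components accepting, so no string drives both machines to acceptance simultaneously and L(P) ∩ L(Q) = ∅.
So no string is accepted by both, and the intersection is empty.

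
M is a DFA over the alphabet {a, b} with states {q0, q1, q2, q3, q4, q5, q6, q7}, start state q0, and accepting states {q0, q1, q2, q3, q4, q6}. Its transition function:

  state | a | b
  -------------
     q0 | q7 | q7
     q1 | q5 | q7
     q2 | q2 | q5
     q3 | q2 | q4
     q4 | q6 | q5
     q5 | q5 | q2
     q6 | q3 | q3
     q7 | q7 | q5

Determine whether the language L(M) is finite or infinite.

infinite

State q2 is reachable from the start and can reach an accepting state, and it lies on the cycle q2 → q2.
Traversing that cycle any number of times yields accepted strings of unbounded length, so the language is infinite.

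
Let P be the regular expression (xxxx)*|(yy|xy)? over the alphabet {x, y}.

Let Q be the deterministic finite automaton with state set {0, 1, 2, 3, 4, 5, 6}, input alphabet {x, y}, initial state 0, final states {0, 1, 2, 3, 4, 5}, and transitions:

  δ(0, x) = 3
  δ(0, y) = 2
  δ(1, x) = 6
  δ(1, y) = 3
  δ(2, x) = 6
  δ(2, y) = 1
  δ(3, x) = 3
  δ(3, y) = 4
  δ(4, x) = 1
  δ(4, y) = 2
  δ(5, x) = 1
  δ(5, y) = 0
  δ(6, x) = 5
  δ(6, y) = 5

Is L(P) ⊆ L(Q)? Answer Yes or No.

Yes

Converting the expression P to a DFA (subset construction, then merging equivalent states) gives the minimal DFA with states {p0, p1, p2, p3, p4, p5, p6, p7, p8}, start state p0, accepting states {p0, p4, p7} and transitions p0: x→p1, y→p2; p1: x→p3, y→p4; p2: x→p5, y→p4; p3: x→p6, y→p5; p4: x→p5, y→p5; p5: x→p5, y→p5; p6: x→p7, y→p5; p7: x→p8, y→p5; p8: x→p3, y→p5.
Exploring the product automaton P × Q from the start pair (p0, 0), following both machines on each input symbol, reaches 16 state pairs: (p0, 0), (p1, 3), (p2, 2), (p3, 3), (p4, 4), (p5, 6), (p4, 1), (p6, 3), (p5, 4), (p5, 1), (p5, 2), (p5, 5), (p5, 3), (p7, 3), (p5, 0), (p8, 3).
P accepts in {p0, p4, p7} and Q accepts in {0, 1, 2, 3, 4, 5}. The reachable pairs whose P-component is accepting are (p0, 0), (p4, 4), (p4, 1), (p7, 3); in each of them the Q-component is accepting too, so the product for L(P) \ L(Q) (P-component accepting, Q-component rejecting) has no reachable accepting pair and the difference is empty.
Hence every string in L(P) is also in L(Q).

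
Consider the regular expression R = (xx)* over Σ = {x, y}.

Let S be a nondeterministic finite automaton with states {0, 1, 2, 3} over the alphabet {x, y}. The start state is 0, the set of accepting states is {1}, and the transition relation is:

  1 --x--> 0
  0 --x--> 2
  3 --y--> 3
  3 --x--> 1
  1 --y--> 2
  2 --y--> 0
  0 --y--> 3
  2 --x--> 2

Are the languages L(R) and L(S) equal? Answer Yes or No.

The empty string ε is accepted by R but rejected by S.
So L(R) ≠ L(S).

No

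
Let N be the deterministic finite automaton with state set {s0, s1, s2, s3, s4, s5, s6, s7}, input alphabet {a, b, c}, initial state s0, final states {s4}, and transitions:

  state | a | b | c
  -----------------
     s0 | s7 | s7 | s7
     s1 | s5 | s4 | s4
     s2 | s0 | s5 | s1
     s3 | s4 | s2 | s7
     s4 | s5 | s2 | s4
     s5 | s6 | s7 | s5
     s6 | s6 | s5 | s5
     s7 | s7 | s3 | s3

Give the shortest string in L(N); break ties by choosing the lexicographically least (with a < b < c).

A breadth-first search from s0 reaches an accepting state first via the path s0 → s7 → s3 → s4 on input aba.
No string of length < 3 is accepted (BFS exhausts all shorter strings without reaching an accepting state), and aba is the lexicographically least accepting string of length 3.

aba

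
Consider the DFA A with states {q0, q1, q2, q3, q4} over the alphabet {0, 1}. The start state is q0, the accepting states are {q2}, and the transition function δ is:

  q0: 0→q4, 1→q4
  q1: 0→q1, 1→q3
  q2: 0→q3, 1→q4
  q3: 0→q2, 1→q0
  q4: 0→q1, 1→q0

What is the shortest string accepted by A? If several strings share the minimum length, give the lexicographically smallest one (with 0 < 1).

A breadth-first search from q0 reaches an accepting state first via the path q0 → q4 → q1 → q3 → q2 on input 0010.
No string of length < 4 is accepted (BFS exhausts all shorter strings without reaching an accepting state), and 0010 is the lexicographically least accepting string of length 4.

0010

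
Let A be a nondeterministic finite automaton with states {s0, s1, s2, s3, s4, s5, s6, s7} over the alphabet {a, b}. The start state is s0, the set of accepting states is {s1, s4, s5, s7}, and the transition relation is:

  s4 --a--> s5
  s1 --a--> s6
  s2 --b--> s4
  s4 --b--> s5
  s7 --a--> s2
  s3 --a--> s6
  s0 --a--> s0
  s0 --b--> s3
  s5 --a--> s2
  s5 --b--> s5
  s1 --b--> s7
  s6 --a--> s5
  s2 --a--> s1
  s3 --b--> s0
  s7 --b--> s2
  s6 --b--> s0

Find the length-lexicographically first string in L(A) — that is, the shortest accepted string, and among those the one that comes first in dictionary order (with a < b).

A breadth-first search from s0 reaches an accepting state first via the path s0 → s3 → s6 → s5 on input baa.
No string of length < 3 is accepted (BFS exhausts all shorter strings without reaching an accepting state), and baa is the lexicographically least accepting string of length 3.

baa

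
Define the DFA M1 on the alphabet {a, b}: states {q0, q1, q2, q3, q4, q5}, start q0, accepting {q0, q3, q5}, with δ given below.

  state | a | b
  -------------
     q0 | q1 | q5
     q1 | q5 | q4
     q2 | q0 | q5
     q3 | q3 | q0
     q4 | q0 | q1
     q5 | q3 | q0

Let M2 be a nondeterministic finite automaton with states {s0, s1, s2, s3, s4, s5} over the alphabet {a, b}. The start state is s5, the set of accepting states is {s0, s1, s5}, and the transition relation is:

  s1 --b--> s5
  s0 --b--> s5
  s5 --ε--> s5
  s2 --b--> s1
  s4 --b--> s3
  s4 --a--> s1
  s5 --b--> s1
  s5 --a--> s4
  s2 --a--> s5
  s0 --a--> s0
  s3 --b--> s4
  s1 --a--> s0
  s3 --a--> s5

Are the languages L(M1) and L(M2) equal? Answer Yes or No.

Yes

Exploring the product automaton M1 × M2 from the start pair (q0, s5), following both machines on each input symbol, reaches 5 state pairs: (q0, s5), (q1, s4), (q5, s1), (q4, s3), (q3, s0).
M1 accepts in {q0, q3, q5} and M2 accepts in {s0, s1, s5}. In every reachable pair the two components are either both accepting — (q0, s5), (q5, s1), (q3, s0) — or both non-accepting, so no string is accepted by exactly one of the machines: L(M1) \ L(M2) and L(M2) \ L(M1) are both empty.
Hence every string is accepted by M1 iff it is accepted by M2, and the two languages coincide.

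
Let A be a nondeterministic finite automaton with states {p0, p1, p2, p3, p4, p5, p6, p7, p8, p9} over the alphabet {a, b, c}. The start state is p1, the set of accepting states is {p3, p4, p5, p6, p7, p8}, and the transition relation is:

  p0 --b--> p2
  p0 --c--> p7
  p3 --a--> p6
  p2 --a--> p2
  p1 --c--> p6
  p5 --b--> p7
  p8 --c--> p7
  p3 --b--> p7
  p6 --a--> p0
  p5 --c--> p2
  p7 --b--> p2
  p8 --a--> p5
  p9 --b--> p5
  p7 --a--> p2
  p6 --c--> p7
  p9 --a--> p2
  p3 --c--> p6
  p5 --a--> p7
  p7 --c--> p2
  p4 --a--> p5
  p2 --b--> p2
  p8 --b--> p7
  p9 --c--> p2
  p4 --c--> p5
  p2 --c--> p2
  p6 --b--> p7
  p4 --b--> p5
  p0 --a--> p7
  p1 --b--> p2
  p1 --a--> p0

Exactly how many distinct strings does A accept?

7

The useful subgraph on states {p0, p1, p6, p7} is acyclic, so L(A) is finite; the longest accepting path visits 4 useful states, giving maximum string length 3.
Counting accepting paths from p1 by length: 1 of length 1, 4 of length 2, 2 of length 3. Total 7.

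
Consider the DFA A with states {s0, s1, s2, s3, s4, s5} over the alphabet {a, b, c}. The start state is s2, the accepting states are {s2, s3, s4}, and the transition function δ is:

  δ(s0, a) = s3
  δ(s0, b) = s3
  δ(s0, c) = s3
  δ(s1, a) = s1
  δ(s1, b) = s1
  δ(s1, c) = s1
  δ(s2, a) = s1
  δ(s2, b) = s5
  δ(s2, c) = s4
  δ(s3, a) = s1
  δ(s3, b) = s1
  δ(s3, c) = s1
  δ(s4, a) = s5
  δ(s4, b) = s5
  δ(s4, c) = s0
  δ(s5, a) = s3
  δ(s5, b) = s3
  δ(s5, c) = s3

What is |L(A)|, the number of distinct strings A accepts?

The useful subgraph on states {s0, s2, s3, s4, s5} is acyclic, so L(A) is finite; the longest accepting path visits 4 useful states, giving maximum string length 3.
Counting accepting paths from s2 by length: 1 of length 0, 1 of length 1, 3 of length 2, 9 of length 3. Total 14.

14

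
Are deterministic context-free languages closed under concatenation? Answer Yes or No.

Take L₁ = {ε, c} (finite, hence regular and DCFL) and L₂ = {c aⁿbⁿ : n≥0} ∪ {cc aⁿb²ⁿ : n≥0} (a DCFL: the number of leading c's tells the DPDA whether to pop one stack symbol per b or per two b's). Then L₁L₂ ∩ cca⁺b* = {cc aⁿbⁿ : n≥1} ∪ {cc aⁿb²ⁿ : n≥1}. If L₁L₂ were a DCFL, so would be this intersection with a regular set, and a DPDA for it started from its configuration after reading cc would accept {aⁿbⁿ : n≥1} ∪ {aⁿb²ⁿ : n≥1}, which no deterministic PDA accepts (a DPDA for it would have a single run on aⁿb²ⁿ, accepting after the prefix aⁿbⁿ and accepting again after n more b's; an ordinary PDA that simulates it on a's and b's and, at any moment when it is accepting, may switch to reading only a fresh letter d while feeding each d to the simulation as a b, would accept aⁱbʲdᵏ (k≥1) exactly when both aⁱbʲ and aⁱbʲ⁺ᵏ are in the language, i.e. its language intersected with the regular set a*b*d⁺ would be exactly {aⁿbⁿdⁿ : n≥1} — impossible, since context-free languages are closed under intersection with regular sets and {aⁿbⁿdⁿ} is not context-free). Hence L₁L₂ is not a DCFL.

No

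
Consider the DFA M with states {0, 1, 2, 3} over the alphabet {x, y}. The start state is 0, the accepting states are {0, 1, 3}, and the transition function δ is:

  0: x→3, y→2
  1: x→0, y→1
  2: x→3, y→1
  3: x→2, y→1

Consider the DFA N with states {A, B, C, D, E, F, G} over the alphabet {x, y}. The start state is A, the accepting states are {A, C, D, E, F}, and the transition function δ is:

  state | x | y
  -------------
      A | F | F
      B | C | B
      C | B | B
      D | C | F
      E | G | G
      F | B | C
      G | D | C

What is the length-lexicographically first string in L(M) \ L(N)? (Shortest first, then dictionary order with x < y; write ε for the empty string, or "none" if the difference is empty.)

The string yx is accepted by M but not by N.
No shorter string lies in the difference, and yx is the lexicographically first length-2 string in L(M) \ L(N).

yx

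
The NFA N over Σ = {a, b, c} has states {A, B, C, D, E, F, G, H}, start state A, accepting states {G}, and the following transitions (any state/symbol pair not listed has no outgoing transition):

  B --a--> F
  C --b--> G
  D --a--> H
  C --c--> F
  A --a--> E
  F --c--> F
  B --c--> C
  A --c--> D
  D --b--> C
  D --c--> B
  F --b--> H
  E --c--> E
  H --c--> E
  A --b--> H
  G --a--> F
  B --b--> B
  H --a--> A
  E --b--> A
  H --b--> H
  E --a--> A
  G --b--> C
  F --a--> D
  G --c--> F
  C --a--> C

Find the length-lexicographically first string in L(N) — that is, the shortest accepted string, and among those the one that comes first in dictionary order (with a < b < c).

cbb

A breadth-first search from A reaches an accepting state first via the path A → D → C → G on input cbb.
No string of length < 3 is accepted (BFS exhausts all shorter strings without reaching an accepting state), and cbb is the lexicographically least accepting string of length 3.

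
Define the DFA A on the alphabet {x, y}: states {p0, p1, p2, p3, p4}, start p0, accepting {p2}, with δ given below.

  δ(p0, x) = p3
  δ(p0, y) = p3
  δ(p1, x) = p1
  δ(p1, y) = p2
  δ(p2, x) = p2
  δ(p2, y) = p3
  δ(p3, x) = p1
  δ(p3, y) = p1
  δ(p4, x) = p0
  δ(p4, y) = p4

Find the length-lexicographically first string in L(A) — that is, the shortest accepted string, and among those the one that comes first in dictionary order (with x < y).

A breadth-first search from p0 reaches an accepting state first via the path p0 → p3 → p1 → p2 on input xxy.
No string of length < 3 is accepted (BFS exhausts all shorter strings without reaching an accepting state), and xxy is the lexicographically least accepting string of length 3.

xxy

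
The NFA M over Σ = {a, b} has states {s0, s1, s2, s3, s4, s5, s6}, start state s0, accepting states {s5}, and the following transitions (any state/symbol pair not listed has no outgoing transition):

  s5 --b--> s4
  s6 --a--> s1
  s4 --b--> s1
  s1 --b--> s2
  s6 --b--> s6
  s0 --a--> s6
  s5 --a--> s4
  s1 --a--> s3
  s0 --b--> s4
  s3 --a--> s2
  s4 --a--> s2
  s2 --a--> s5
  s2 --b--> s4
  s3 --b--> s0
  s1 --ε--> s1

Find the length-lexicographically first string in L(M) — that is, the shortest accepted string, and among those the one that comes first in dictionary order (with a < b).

baa

A breadth-first search from s0 reaches an accepting state first via the path s0 → s4 → s2 → s5 on input baa.
No string of length < 3 is accepted (BFS exhausts all shorter strings without reaching an accepting state), and baa is the lexicographically least accepting string of length 3.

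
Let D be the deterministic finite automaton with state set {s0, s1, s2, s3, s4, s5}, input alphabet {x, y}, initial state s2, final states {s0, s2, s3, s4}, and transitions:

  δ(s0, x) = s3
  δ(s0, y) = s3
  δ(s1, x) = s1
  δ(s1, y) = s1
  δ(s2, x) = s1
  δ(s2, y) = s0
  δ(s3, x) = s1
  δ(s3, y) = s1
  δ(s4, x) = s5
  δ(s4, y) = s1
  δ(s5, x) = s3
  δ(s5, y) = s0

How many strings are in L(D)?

The useful subgraph on states {s0, s2, s3} is acyclic, so L(D) is finite; the longest accepting path visits 3 useful states, giving maximum string length 2.
Counting accepting paths from s2 by length: 1 of length 0, 1 of length 1, 2 of length 2. Total 4.

4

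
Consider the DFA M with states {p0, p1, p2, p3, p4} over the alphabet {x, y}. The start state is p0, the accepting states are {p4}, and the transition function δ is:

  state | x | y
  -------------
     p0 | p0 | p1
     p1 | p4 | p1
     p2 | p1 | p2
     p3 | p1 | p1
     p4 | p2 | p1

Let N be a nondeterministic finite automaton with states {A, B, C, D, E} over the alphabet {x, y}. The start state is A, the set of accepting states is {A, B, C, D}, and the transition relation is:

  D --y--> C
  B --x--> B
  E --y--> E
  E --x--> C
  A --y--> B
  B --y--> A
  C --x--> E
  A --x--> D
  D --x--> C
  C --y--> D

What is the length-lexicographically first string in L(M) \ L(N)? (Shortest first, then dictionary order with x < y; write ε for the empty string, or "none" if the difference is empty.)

The string xyx is accepted by M but not by N.
No shorter string lies in the difference, and xyx is the lexicographically first length-3 string in L(M) \ L(N).

xyx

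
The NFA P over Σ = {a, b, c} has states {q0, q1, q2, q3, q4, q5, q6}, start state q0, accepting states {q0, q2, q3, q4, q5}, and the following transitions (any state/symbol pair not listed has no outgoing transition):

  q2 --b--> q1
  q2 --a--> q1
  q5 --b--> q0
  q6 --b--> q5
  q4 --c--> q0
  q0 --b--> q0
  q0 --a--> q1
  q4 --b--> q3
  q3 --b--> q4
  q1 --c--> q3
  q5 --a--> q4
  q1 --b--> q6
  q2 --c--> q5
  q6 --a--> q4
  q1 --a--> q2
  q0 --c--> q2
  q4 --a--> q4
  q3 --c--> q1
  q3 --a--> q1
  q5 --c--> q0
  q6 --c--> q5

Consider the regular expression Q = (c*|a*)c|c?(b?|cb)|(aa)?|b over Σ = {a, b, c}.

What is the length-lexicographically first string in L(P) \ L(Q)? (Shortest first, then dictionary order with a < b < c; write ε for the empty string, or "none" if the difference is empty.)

The string bb is accepted by P but not by Q.
No shorter string lies in the difference, and bb is the lexicographically first length-2 string in L(P) \ L(Q).

bb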